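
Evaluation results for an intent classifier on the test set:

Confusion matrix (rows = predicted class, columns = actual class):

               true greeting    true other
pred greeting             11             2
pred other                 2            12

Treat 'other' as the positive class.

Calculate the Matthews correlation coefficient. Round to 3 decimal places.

MCC = (TP·TN − FP·FN) / √((TP+FP)(TP+FN)(TN+FP)(TN+FN))
Numerator = 12·11 − 2·2 = 128
Denominator = √(14·14·13·13) = √33124 = 182.0000
MCC = 128 / 182.0000 = 0.703

0.703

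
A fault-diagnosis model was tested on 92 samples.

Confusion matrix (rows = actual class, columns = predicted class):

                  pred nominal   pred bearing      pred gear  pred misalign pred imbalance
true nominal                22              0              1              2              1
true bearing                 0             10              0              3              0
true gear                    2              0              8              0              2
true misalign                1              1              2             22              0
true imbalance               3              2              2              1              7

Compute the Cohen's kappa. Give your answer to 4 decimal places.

0.6761

Observed agreement pₒ = trace/N = 69/92 = 0.75000
Expected agreement pₑ = Σ (rowᵢ·colᵢ)/N² = (26·28 + 13·13 + 12·13 + 26·28 + 15·10)/92² = 0.22814
κ = (pₒ − pₑ)/(1 − pₑ) = (0.75000 − 0.22814)/(1 − 0.22814) = 0.6761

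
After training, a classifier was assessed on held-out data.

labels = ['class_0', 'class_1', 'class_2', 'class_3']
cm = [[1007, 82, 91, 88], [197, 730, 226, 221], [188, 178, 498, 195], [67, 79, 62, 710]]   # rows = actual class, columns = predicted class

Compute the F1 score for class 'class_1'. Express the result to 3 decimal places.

0.598

One-vs-rest for 'class_1': TP = diagonal; FP = other classes predicted 'class_1'; FN = 'class_1' predicted as other.
F1 score = 2·TP/(2·TP+FP+FN).
class_1: TP=730, FP=82+178+79=339, FN=197+226+221=644 → 1460/2443 = 0.5976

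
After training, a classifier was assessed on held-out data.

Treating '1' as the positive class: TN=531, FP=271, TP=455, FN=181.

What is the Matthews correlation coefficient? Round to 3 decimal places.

MCC = (TP·TN − FP·FN) / √((TP+FP)(TP+FN)(TN+FP)(TN+FN))
Numerator = 455·531 − 271·181 = 192554
Denominator = √(726·636·802·712) = √263662337664 = 513480.6108
MCC = 192554 / 513480.6108 = 0.375

0.375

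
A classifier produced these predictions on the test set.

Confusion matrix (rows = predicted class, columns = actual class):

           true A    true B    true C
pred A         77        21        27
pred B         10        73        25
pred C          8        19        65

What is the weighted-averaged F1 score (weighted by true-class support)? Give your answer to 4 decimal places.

0.6582

Per-class F1 score (2·TP/(2·TP+FP+FN)):
  A: TP=77, FP=21+27=48, FN=10+8=18 → 154/220 = 0.70000
  B: TP=73, FP=10+25=35, FN=21+19=40 → 146/221 = 0.66063
  C: TP=65, FP=8+19=27, FN=27+25=52 → 130/209 = 0.62201
Weighted-F1 score = Σ (supportᵢ/N)·F1 scoreᵢ with N=325: (95/325)·0.70000 + (113/325)·0.66063 + (117/325)·0.62201 = 0.6582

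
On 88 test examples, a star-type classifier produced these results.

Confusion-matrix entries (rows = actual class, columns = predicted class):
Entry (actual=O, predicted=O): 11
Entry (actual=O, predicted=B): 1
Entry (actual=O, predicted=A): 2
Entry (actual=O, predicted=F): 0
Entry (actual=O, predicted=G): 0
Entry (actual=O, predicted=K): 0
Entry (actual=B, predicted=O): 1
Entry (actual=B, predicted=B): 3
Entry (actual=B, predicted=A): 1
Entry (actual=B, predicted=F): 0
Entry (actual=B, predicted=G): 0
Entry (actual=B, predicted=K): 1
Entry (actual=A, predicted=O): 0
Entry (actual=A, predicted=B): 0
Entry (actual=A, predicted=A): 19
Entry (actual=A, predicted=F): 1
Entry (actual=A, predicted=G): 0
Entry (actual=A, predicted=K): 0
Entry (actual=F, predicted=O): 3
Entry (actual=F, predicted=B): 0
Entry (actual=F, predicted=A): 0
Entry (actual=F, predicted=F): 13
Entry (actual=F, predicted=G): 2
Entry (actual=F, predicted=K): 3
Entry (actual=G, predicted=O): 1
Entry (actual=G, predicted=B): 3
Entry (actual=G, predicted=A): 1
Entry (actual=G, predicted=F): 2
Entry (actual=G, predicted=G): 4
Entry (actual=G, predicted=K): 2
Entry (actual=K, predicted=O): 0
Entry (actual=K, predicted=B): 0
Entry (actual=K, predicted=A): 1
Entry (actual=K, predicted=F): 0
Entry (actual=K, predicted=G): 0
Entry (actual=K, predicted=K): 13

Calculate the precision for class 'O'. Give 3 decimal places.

Treat 'O' as positive and all other classes as negative.
precision = TP/(TP+FP).
O: TP=11, FP=1+0+3+1+0=5 → 11/16 = 0.6875

0.688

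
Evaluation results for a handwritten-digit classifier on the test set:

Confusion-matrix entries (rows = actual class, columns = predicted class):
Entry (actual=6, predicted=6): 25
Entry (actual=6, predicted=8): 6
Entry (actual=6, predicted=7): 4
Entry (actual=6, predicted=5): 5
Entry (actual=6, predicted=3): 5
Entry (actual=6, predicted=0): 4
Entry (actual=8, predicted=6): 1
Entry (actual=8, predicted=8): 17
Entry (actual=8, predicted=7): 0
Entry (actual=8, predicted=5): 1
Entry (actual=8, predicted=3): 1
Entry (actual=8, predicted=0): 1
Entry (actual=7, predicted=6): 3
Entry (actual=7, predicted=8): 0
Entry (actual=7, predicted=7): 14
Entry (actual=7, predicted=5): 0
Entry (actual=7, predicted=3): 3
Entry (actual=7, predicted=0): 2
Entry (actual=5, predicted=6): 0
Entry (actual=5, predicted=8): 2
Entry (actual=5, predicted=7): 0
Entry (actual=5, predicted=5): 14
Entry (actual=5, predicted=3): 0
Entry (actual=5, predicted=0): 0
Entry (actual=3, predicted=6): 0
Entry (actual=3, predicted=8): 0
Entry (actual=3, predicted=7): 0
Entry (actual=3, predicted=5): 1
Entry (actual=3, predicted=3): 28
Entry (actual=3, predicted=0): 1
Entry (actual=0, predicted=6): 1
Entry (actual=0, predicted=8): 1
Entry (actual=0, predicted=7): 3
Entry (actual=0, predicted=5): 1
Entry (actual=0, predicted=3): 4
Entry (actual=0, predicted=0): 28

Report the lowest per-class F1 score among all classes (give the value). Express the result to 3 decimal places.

Per-class F1 score (2·TP/(2·TP+FP+FN)):
  6: TP=25, FP=1+3+0+0+1=5, FN=6+4+5+5+4=24 → 50/79 = 0.6329
  8: TP=17, FP=6+0+2+0+1=9, FN=1+0+1+1+1=4 → 34/47 = 0.7234
  7: TP=14, FP=4+0+0+0+3=7, FN=3+0+0+3+2=8 → 28/43 = 0.6512
  5: TP=14, FP=5+1+0+1+1=8, FN=0+2+0+0+0=2 → 28/38 = 0.7368
  3: TP=28, FP=5+1+3+0+4=13, FN=0+0+0+1+1=2 → 56/71 = 0.7887
  0: TP=28, FP=4+1+2+0+1=8, FN=1+1+3+1+4=10 → 56/74 = 0.7568
Lowest is class '6' with F1 score = 0.633.

0.633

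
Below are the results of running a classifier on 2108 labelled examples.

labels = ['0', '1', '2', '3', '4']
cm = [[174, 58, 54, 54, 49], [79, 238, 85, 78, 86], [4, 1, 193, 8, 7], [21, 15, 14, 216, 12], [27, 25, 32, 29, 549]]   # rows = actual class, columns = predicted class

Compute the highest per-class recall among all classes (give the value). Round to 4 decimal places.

Per-class recall (TP/(TP+FN)):
  0: TP=174, FN=58+54+54+49=215 → 174/389 = 0.44730
  1: TP=238, FN=79+85+78+86=328 → 238/566 = 0.42049
  2: TP=193, FN=4+1+8+7=20 → 193/213 = 0.90610
  3: TP=216, FN=21+15+14+12=62 → 216/278 = 0.77698
  4: TP=549, FN=27+25+32+29=113 → 549/662 = 0.82931
Highest is class '2' with recall = 0.9061.

0.9061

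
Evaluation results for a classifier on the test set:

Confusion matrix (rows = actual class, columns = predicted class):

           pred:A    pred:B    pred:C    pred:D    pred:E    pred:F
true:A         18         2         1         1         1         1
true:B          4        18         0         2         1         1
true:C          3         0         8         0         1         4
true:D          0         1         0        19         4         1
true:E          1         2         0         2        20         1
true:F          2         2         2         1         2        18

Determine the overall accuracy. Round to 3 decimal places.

0.701

Accuracy = trace / total = (18+18+8+19+20+18=101) / 144 = 101/144 = 0.701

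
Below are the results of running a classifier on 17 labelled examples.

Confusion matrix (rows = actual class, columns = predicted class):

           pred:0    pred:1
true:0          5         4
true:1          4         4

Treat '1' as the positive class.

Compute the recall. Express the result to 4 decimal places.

0.5000

Recall = TP/(TP+FN) = 4/(4+4) = 4/8 = 0.5000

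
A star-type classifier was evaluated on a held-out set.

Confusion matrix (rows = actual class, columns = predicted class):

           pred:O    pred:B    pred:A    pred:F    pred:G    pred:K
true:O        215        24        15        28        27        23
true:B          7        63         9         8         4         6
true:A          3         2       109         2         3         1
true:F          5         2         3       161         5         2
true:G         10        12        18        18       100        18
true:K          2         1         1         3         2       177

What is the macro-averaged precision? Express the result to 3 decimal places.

0.736

Per-class precision (TP/(TP+FP)):
  O: TP=215, FP=7+3+5+10+2=27 → 215/242 = 0.8884
  B: TP=63, FP=24+2+2+12+1=41 → 63/104 = 0.6058
  A: TP=109, FP=15+9+3+18+1=46 → 109/155 = 0.7032
  F: TP=161, FP=28+8+2+18+3=59 → 161/220 = 0.7318
  G: TP=100, FP=27+4+3+5+2=41 → 100/141 = 0.7092
  K: TP=177, FP=23+6+1+2+18=50 → 177/227 = 0.7797
Macro-precision = mean = (0.8884 + 0.6058 + 0.7032 + 0.7318 + 0.7092 + 0.7797) / 6 = 0.736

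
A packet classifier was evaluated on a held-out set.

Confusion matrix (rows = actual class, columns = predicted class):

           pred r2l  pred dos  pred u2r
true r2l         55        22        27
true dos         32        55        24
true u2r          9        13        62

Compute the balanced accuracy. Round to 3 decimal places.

Balanced accuracy = mean of per-class recall.
  r2l: recall = 55/104 = 0.5288
  dos: recall = 55/111 = 0.4955
  u2r: recall = 62/84 = 0.7381
Mean = (0.5288 + 0.4955 + 0.7381) / 3 = 0.587

0.587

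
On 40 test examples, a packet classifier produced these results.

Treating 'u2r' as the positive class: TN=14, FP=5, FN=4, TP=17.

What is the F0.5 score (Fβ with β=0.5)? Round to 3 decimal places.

Fβ = (1+β²)·TP / ((1+β²)·TP + β²·FN + FP), with β²=1/4
= 1.25·17 / (1.25·17 + 0.25·4 + 5) = 0.780

0.780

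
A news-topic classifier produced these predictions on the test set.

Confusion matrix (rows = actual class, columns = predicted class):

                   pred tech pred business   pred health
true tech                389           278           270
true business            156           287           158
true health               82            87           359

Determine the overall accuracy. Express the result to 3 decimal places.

0.501

Accuracy = trace / total = (389+287+359=1035) / 2066 = 1035/2066 = 0.501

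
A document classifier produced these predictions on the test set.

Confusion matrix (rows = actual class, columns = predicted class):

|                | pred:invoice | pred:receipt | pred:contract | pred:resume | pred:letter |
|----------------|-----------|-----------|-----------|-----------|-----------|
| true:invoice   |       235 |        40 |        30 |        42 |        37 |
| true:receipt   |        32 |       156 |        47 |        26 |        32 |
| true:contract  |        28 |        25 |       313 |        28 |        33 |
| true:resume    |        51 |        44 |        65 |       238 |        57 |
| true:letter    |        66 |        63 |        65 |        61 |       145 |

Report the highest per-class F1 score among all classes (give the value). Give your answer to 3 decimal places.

0.661

Per-class F1 score (2·TP/(2·TP+FP+FN)):
  invoice: TP=235, FP=32+28+51+66=177, FN=40+30+42+37=149 → 470/796 = 0.5905
  receipt: TP=156, FP=40+25+44+63=172, FN=32+47+26+32=137 → 312/621 = 0.5024
  contract: TP=313, FP=30+47+65+65=207, FN=28+25+28+33=114 → 626/947 = 0.6610
  resume: TP=238, FP=42+26+28+61=157, FN=51+44+65+57=217 → 476/850 = 0.5600
  letter: TP=145, FP=37+32+33+57=159, FN=66+63+65+61=255 → 290/704 = 0.4119
Highest is class 'contract' with F1 score = 0.661.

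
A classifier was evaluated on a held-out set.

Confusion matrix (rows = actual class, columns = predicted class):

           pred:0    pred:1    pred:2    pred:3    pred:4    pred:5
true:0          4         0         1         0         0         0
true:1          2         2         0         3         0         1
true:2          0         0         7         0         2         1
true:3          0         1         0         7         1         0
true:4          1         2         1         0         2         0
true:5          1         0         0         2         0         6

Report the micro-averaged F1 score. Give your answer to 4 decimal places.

Micro-averaging pools counts across classes: ΣTP=28, ΣFP=19, ΣFN=19.
Micro-F1 score = 2·TP/(2·TP+FP+FN) on pooled counts = 0.5957 (equals overall accuracy in single-label multiclass).

0.5957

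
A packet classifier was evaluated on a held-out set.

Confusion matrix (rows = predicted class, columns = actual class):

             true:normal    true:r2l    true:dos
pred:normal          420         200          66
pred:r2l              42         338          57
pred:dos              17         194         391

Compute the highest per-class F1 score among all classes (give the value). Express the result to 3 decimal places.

Per-class F1 score (2·TP/(2·TP+FP+FN)):
  normal: TP=420, FP=200+66=266, FN=42+17=59 → 840/1165 = 0.7210
  r2l: TP=338, FP=42+57=99, FN=200+194=394 → 676/1169 = 0.5783
  dos: TP=391, FP=17+194=211, FN=66+57=123 → 782/1116 = 0.7007
Highest is class 'normal' with F1 score = 0.721.

0.721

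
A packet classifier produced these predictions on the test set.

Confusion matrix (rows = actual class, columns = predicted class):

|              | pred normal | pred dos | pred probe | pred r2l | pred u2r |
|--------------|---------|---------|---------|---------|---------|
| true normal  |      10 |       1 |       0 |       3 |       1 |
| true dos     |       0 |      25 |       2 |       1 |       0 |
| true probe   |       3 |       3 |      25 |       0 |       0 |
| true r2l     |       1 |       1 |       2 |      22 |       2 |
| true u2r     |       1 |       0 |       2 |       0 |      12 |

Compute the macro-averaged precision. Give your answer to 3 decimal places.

0.791

Per-class precision (TP/(TP+FP)):
  normal: TP=10, FP=0+3+1+1=5 → 10/15 = 0.6667
  dos: TP=25, FP=1+3+1+0=5 → 25/30 = 0.8333
  probe: TP=25, FP=0+2+2+2=6 → 25/31 = 0.8065
  r2l: TP=22, FP=3+1+0+0=4 → 22/26 = 0.8462
  u2r: TP=12, FP=1+0+0+2=3 → 12/15 = 0.8000
Macro-precision = mean = (0.6667 + 0.8333 + 0.8065 + 0.8462 + 0.8000) / 5 = 0.791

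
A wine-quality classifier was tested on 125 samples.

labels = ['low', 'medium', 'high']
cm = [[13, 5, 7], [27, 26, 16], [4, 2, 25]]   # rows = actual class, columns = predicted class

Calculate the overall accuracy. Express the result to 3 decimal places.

0.512

Accuracy = trace / total = (13+26+25=64) / 125 = 64/125 = 0.512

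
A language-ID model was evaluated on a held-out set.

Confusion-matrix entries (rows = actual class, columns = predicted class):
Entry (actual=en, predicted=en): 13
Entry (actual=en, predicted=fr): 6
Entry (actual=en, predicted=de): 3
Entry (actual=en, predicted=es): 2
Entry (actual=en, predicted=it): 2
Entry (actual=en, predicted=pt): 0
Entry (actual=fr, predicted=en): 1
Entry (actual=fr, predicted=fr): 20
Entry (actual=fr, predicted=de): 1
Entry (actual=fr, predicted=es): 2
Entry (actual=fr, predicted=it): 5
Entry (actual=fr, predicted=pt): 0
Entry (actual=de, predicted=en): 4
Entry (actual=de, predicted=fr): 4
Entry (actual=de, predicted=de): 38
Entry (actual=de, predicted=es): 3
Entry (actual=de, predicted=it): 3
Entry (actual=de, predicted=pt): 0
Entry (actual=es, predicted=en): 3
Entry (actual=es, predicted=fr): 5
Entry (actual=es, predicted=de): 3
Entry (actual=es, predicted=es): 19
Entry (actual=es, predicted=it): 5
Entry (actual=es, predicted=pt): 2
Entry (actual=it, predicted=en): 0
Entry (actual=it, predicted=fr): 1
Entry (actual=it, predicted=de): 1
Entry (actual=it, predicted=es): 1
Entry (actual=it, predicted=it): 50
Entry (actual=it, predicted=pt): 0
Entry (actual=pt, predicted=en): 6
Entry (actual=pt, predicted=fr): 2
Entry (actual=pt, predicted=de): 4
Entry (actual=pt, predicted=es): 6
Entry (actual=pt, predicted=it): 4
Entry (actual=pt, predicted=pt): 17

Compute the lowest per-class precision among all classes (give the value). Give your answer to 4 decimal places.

0.4815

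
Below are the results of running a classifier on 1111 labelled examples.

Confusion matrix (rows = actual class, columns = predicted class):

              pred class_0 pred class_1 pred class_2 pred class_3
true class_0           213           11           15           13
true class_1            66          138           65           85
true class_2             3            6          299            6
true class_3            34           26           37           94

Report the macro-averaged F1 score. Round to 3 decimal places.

Per-class F1 score (2·TP/(2·TP+FP+FN)):
  class_0: TP=213, FP=66+3+34=103, FN=11+15+13=39 → 426/568 = 0.7500
  class_1: TP=138, FP=11+6+26=43, FN=66+65+85=216 → 276/535 = 0.5159
  class_2: TP=299, FP=15+65+37=117, FN=3+6+6=15 → 598/730 = 0.8192
  class_3: TP=94, FP=13+85+6=104, FN=34+26+37=97 → 188/389 = 0.4833
Macro-F1 score = mean = (0.7500 + 0.5159 + 0.8192 + 0.4833) / 4 = 0.642

0.642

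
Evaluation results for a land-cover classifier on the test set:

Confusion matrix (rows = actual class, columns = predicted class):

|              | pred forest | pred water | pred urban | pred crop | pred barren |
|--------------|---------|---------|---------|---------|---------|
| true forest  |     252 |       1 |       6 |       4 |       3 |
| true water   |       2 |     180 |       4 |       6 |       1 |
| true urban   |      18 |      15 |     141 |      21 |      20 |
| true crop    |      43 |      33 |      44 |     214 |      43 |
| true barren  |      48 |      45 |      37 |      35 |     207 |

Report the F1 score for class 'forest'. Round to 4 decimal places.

0.8013

Take TP from the diagonal, FP from the rest of the 'forest' prediction marginal, FN from the rest of the 'forest' actual marginal.
F1 score = 2·TP/(2·TP+FP+FN).
forest: TP=252, FP=2+18+43+48=111, FN=1+6+4+3=14 → 504/629 = 0.80127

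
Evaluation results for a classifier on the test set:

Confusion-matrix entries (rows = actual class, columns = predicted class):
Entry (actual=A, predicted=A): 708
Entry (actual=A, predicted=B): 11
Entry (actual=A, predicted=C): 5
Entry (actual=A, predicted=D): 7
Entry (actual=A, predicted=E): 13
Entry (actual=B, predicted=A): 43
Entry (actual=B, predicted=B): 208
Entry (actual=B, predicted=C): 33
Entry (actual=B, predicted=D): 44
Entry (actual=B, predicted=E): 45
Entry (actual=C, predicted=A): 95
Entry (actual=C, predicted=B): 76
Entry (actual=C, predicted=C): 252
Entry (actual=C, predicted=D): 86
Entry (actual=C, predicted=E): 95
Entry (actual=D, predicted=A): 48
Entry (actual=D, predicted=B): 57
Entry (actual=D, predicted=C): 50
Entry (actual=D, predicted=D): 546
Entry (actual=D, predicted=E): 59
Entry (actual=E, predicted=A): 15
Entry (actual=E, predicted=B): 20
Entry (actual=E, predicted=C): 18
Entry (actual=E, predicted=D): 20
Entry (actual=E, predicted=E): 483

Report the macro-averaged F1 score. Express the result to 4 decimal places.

0.6915

Per-class F1 score (2·TP/(2·TP+FP+FN)):
  A: TP=708, FP=43+95+48+15=201, FN=11+5+7+13=36 → 1416/1653 = 0.85662
  B: TP=208, FP=11+76+57+20=164, FN=43+33+44+45=165 → 416/745 = 0.55839
  C: TP=252, FP=5+33+50+18=106, FN=95+76+86+95=352 → 504/962 = 0.52391
  D: TP=546, FP=7+44+86+20=157, FN=48+57+50+59=214 → 1092/1463 = 0.74641
  E: TP=483, FP=13+45+95+59=212, FN=15+20+18+20=73 → 966/1251 = 0.77218
Macro-F1 score = mean = (0.85662 + 0.55839 + 0.52391 + 0.74641 + 0.77218) / 5 = 0.6915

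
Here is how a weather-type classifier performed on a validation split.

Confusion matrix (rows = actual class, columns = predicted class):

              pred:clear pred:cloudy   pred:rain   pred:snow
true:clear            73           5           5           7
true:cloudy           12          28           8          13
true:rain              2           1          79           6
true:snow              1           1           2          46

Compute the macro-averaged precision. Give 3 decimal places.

0.777

Per-class precision (TP/(TP+FP)):
  clear: TP=73, FP=12+2+1=15 → 73/88 = 0.8295
  cloudy: TP=28, FP=5+1+1=7 → 28/35 = 0.8000
  rain: TP=79, FP=5+8+2=15 → 79/94 = 0.8404
  snow: TP=46, FP=7+13+6=26 → 46/72 = 0.6389
Macro-precision = mean = (0.8295 + 0.8000 + 0.8404 + 0.6389) / 4 = 0.777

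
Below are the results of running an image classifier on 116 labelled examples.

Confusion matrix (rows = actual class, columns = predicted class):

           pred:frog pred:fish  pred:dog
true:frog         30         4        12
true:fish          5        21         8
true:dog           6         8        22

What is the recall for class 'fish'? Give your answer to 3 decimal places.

0.618

One-vs-rest for 'fish': TP = diagonal; FP = other classes predicted 'fish'; FN = 'fish' predicted as other.
recall = TP/(TP+FN).
fish: TP=21, FN=5+8=13 → 21/34 = 0.6176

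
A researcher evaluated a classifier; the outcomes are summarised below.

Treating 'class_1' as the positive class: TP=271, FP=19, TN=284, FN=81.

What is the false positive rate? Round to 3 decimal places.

0.063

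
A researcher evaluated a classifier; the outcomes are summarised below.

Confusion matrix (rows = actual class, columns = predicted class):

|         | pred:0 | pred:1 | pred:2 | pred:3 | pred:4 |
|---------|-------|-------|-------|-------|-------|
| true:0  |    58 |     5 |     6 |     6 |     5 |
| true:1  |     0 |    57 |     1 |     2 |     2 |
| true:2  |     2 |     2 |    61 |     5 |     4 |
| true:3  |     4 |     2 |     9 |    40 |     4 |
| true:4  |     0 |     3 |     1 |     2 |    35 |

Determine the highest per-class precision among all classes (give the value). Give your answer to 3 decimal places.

0.906

Per-class precision (TP/(TP+FP)):
  0: TP=58, FP=0+2+4+0=6 → 58/64 = 0.9063
  1: TP=57, FP=5+2+2+3=12 → 57/69 = 0.8261
  2: TP=61, FP=6+1+9+1=17 → 61/78 = 0.7821
  3: TP=40, FP=6+2+5+2=15 → 40/55 = 0.7273
  4: TP=35, FP=5+2+4+4=15 → 35/50 = 0.7000
Highest is class '0' with precision = 0.906.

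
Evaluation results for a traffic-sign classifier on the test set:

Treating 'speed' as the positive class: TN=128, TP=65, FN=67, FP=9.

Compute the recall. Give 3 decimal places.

Recall = TP/(TP+FN) = 65/(65+67) = 65/132 = 0.492

0.492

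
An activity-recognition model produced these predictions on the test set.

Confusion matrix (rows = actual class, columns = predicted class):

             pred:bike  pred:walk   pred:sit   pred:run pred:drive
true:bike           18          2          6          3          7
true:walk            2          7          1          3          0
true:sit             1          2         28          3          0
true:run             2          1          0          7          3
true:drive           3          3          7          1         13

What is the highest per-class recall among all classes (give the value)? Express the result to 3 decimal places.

Per-class recall (TP/(TP+FN)):
  bike: TP=18, FN=2+6+3+7=18 → 18/36 = 0.5000
  walk: TP=7, FN=2+1+3+0=6 → 7/13 = 0.5385
  sit: TP=28, FN=1+2+3+0=6 → 28/34 = 0.8235
  run: TP=7, FN=2+1+0+3=6 → 7/13 = 0.5385
  drive: TP=13, FN=3+3+7+1=14 → 13/27 = 0.4815
Highest is class 'sit' with recall = 0.824.

0.824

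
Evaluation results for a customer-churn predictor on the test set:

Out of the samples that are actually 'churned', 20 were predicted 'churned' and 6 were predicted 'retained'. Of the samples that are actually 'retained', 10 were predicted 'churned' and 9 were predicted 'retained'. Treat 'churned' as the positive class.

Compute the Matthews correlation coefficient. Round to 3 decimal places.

0.255

MCC = (TP·TN − FP·FN) / √((TP+FP)(TP+FN)(TN+FP)(TN+FN))
Numerator = 20·9 − 10·6 = 120
Denominator = √(30·26·19·15) = √222300 = 471.4870
MCC = 120 / 471.4870 = 0.255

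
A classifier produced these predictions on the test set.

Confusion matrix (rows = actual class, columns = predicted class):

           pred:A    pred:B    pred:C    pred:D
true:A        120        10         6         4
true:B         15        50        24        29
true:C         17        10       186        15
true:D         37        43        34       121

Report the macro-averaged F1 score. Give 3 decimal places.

0.635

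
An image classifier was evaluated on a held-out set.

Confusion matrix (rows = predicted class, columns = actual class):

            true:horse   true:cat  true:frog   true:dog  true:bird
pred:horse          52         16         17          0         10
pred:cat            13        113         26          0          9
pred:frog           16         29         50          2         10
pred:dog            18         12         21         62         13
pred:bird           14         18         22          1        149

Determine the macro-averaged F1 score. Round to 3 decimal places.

Per-class F1 score (2·TP/(2·TP+FP+FN)):
  horse: TP=52, FP=16+17+0+10=43, FN=13+16+18+14=61 → 104/208 = 0.5000
  cat: TP=113, FP=13+26+0+9=48, FN=16+29+12+18=75 → 226/349 = 0.6476
  frog: TP=50, FP=16+29+2+10=57, FN=17+26+21+22=86 → 100/243 = 0.4115
  dog: TP=62, FP=18+12+21+13=64, FN=0+0+2+1=3 → 124/191 = 0.6492
  bird: TP=149, FP=14+18+22+1=55, FN=10+9+10+13=42 → 298/395 = 0.7544
Macro-F1 score = mean = (0.5000 + 0.6476 + 0.4115 + 0.6492 + 0.7544) / 5 = 0.593

0.593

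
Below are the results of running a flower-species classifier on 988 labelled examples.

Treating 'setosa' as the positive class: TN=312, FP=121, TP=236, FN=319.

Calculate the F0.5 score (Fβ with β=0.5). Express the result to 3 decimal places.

Fβ = (1+β²)·TP / ((1+β²)·TP + β²·FN + FP), with β²=1/4
= 1.25·236 / (1.25·236 + 0.25·319 + 121) = 0.595

0.595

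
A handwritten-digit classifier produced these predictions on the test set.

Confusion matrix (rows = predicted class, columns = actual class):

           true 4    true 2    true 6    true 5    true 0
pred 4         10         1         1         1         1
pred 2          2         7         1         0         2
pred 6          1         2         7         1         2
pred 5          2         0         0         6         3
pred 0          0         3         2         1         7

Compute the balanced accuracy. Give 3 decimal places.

0.595

Balanced accuracy = mean of per-class recall.
  4: recall = 10/15 = 0.6667
  2: recall = 7/13 = 0.5385
  6: recall = 7/11 = 0.6364
  5: recall = 6/9 = 0.6667
  0: recall = 7/15 = 0.4667
Mean = (0.6667 + 0.5385 + 0.6364 + 0.6667 + 0.4667) / 5 = 0.595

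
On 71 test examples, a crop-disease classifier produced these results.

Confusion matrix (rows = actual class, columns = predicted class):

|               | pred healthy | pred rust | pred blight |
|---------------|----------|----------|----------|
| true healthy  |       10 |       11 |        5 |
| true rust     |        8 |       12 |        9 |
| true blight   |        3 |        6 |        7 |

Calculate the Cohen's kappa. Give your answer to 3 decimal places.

0.101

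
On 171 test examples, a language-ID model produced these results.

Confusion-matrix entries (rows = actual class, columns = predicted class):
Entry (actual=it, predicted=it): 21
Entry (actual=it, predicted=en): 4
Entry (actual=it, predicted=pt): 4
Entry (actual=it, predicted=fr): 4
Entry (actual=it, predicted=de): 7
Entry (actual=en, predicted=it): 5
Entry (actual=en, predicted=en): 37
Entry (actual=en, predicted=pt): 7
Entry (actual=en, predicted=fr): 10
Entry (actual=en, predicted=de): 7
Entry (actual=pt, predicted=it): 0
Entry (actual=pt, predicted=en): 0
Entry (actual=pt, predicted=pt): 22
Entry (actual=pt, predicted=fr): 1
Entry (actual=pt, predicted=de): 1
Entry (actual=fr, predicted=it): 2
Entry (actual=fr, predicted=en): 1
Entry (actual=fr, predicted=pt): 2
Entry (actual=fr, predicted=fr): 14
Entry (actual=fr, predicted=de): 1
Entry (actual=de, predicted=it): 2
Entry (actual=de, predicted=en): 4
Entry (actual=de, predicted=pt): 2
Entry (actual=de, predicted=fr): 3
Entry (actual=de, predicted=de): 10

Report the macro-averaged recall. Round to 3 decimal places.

0.636

Per-class recall (TP/(TP+FN)):
  it: TP=21, FN=4+4+4+7=19 → 21/40 = 0.5250
  en: TP=37, FN=5+7+10+7=29 → 37/66 = 0.5606
  pt: TP=22, FN=0+0+1+1=2 → 22/24 = 0.9167
  fr: TP=14, FN=2+1+2+1=6 → 14/20 = 0.7000
  de: TP=10, FN=2+4+2+3=11 → 10/21 = 0.4762
Macro-recall = mean = (0.5250 + 0.5606 + 0.9167 + 0.7000 + 0.4762) / 5 = 0.636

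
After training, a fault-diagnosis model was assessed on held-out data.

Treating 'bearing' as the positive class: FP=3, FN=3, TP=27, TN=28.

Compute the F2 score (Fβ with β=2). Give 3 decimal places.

Fβ = (1+β²)·TP / ((1+β²)·TP + β²·FN + FP), with β²=4
= 5·27 / (5·27 + 4·3 + 3) = 0.900

0.900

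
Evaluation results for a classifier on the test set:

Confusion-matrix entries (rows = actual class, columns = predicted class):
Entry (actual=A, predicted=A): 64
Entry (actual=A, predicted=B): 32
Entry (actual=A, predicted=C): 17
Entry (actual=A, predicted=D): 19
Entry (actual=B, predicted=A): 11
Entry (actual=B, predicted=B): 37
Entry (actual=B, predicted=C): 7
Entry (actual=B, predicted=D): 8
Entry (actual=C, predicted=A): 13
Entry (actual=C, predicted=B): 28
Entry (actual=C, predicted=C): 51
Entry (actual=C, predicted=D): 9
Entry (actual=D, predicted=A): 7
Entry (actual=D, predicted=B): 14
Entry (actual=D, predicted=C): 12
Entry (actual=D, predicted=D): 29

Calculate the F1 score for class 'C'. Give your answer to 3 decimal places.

Treat 'C' as positive and all other classes as negative.
F1 score = 2·TP/(2·TP+FP+FN).
C: TP=51, FP=17+7+12=36, FN=13+28+9=50 → 102/188 = 0.5426

0.543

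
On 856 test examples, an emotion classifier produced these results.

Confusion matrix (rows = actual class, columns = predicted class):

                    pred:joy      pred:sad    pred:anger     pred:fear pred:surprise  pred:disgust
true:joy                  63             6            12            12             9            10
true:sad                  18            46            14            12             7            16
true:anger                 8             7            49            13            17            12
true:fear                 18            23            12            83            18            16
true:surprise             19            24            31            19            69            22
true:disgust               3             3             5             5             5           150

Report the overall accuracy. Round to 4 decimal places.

Accuracy = trace / total = (63+46+49+83+69+150=460) / 856 = 460/856 = 0.5374

0.5374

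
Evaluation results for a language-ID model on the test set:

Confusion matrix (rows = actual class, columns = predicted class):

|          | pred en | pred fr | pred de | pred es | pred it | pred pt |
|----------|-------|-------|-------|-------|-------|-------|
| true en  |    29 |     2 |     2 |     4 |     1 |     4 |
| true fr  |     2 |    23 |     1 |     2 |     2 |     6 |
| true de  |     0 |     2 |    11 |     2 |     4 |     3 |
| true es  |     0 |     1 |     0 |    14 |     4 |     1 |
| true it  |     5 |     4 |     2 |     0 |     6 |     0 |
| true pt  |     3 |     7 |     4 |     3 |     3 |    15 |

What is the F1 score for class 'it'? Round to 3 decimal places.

Take TP from the diagonal, FP from the rest of the 'it' prediction marginal, FN from the rest of the 'it' actual marginal.
F1 score = 2·TP/(2·TP+FP+FN).
it: TP=6, FP=1+2+4+4+3=14, FN=5+4+2+0+0=11 → 12/37 = 0.3243

0.324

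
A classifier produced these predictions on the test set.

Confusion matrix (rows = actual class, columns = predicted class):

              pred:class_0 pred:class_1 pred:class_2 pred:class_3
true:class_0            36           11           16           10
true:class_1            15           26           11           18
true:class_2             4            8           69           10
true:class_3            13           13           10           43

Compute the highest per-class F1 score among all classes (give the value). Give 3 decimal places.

Per-class F1 score (2·TP/(2·TP+FP+FN)):
  class_0: TP=36, FP=15+4+13=32, FN=11+16+10=37 → 72/141 = 0.5106
  class_1: TP=26, FP=11+8+13=32, FN=15+11+18=44 → 52/128 = 0.4063
  class_2: TP=69, FP=16+11+10=37, FN=4+8+10=22 → 138/197 = 0.7005
  class_3: TP=43, FP=10+18+10=38, FN=13+13+10=36 → 86/160 = 0.5375
Highest is class 'class_2' with F1 score = 0.701.

0.701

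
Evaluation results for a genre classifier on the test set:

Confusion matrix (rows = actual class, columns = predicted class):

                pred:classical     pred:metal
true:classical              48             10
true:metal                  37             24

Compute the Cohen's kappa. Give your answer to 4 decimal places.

0.2185

Observed agreement pₒ = trace/N = 72/119 = 0.60504
Expected agreement pₑ = Σ (rowᵢ·colᵢ)/N² = (58·85 + 61·34)/119² = 0.49460
κ = (pₒ − pₑ)/(1 − pₑ) = (0.60504 − 0.49460)/(1 − 0.49460) = 0.2185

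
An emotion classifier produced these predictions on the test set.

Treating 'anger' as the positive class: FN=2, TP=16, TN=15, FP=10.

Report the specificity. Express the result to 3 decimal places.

Specificity = TN/(TN+FP) = 15/(15+10) = 0.600

0.600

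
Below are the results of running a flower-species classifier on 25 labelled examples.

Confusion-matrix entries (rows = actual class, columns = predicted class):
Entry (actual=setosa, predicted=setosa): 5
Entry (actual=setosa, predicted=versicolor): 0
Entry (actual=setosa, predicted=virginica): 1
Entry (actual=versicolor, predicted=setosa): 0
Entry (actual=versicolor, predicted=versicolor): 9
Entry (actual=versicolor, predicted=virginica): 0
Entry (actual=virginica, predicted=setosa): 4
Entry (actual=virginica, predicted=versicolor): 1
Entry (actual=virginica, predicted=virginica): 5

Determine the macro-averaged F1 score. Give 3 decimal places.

0.746

Per-class F1 score (2·TP/(2·TP+FP+FN)):
  setosa: TP=5, FP=0+4=4, FN=0+1=1 → 10/15 = 0.6667
  versicolor: TP=9, FP=0+1=1, FN=0+0=0 → 18/19 = 0.9474
  virginica: TP=5, FP=1+0=1, FN=4+1=5 → 10/16 = 0.6250
Macro-F1 score = mean = (0.6667 + 0.9474 + 0.6250) / 3 = 0.746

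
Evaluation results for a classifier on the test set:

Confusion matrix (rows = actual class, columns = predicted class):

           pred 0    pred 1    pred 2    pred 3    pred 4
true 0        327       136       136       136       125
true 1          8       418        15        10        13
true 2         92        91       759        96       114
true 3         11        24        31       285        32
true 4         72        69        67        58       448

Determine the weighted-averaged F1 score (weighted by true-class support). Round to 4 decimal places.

0.6188

Per-class F1 score (2·TP/(2·TP+FP+FN)):
  0: TP=327, FP=8+92+11+72=183, FN=136+136+136+125=533 → 654/1370 = 0.47737
  1: TP=418, FP=136+91+24+69=320, FN=8+15+10+13=46 → 836/1202 = 0.69551
  2: TP=759, FP=136+15+31+67=249, FN=92+91+96+114=393 → 1518/2160 = 0.70278
  3: TP=285, FP=136+10+96+58=300, FN=11+24+31+32=98 → 570/968 = 0.58884
  4: TP=448, FP=125+13+114+32=284, FN=72+69+67+58=266 → 896/1446 = 0.61964
Weighted-F1 score = Σ (supportᵢ/N)·F1 scoreᵢ with N=3573: (860/3573)·0.47737 + (464/3573)·0.69551 + (1152/3573)·0.70278 + (383/3573)·0.58884 + (714/3573)·0.61964 = 0.6188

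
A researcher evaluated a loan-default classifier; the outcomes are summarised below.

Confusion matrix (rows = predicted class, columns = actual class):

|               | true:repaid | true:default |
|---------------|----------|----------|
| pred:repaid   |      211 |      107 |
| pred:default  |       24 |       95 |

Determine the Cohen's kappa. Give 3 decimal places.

0.379

Observed agreement pₒ = trace/N = 306/437 = 0.7002
Expected agreement pₑ = Σ (rowᵢ·colᵢ)/N² = (235·318 + 202·119)/437² = 0.5172
κ = (pₒ − pₑ)/(1 − pₑ) = (0.7002 − 0.5172)/(1 − 0.5172) = 0.379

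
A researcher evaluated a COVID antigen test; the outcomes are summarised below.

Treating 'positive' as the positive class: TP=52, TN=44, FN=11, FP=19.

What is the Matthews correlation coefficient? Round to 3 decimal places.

0.528

MCC = (TP·TN − FP·FN) / √((TP+FP)(TP+FN)(TN+FP)(TN+FN))
Numerator = 52·44 − 19·11 = 2079
Denominator = √(71·63·63·55) = √15498945 = 3936.8699
MCC = 2079 / 3936.8699 = 0.528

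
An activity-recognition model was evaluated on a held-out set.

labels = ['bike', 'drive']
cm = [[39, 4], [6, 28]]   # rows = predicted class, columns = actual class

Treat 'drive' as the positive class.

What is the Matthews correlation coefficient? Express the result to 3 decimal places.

MCC = (TP·TN − FP·FN) / √((TP+FP)(TP+FN)(TN+FP)(TN+FN))
Numerator = 28·39 − 6·4 = 1068
Denominator = √(34·32·45·43) = √2105280 = 1450.9583
MCC = 1068 / 1450.9583 = 0.736

0.736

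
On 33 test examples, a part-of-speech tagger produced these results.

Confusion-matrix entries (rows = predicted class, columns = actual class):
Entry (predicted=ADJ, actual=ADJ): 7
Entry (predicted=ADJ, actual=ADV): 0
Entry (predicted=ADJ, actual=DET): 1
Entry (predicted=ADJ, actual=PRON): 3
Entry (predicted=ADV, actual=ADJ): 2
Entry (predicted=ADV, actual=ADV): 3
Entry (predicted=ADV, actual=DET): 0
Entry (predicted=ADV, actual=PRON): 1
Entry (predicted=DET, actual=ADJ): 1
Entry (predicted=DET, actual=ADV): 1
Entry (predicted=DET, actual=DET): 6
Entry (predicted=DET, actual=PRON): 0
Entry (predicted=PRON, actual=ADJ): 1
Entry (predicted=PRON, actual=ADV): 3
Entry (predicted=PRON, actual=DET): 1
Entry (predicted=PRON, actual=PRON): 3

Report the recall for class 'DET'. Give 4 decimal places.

0.7500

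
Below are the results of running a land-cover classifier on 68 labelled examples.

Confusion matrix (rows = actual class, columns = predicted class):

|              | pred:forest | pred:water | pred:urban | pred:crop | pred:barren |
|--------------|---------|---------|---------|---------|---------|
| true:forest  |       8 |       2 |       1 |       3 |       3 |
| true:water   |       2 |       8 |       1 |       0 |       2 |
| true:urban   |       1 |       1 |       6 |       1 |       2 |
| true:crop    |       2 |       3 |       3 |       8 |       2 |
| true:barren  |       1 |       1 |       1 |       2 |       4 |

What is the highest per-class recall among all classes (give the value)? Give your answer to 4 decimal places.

0.6154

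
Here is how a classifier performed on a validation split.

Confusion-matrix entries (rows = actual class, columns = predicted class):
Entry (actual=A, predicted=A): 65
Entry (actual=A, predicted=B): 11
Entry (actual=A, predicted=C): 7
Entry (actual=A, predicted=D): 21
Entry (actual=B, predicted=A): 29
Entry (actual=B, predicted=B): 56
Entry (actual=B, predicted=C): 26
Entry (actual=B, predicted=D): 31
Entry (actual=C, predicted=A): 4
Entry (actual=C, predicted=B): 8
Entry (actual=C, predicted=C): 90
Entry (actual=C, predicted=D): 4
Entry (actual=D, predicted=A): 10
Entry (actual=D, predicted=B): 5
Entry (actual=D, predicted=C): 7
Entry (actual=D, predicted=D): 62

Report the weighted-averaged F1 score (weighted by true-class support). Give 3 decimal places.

Per-class F1 score (2·TP/(2·TP+FP+FN)):
  A: TP=65, FP=29+4+10=43, FN=11+7+21=39 → 130/212 = 0.6132
  B: TP=56, FP=11+8+5=24, FN=29+26+31=86 → 112/222 = 0.5045
  C: TP=90, FP=7+26+7=40, FN=4+8+4=16 → 180/236 = 0.7627
  D: TP=62, FP=21+31+4=56, FN=10+5+7=22 → 124/202 = 0.6139
Weighted-F1 score = Σ (supportᵢ/N)·F1 scoreᵢ with N=436: (104/436)·0.6132 + (142/436)·0.5045 + (106/436)·0.7627 + (84/436)·0.6139 = 0.614

0.614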